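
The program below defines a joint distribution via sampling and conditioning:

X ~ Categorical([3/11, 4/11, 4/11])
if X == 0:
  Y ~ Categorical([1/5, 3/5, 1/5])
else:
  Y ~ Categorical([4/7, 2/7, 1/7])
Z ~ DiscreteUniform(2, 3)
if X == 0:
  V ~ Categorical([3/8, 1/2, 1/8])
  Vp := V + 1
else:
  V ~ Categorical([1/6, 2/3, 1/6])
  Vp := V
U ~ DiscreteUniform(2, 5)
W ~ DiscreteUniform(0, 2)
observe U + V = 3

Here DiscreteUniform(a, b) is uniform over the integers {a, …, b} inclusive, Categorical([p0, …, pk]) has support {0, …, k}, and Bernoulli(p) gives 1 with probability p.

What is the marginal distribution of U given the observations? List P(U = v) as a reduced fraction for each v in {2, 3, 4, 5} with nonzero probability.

Enumerate traces; 108 have nonzero weight after conditioning:
  (X=0, Y=0, Z=2, V=0, U=3, W=0) weight 3/3520
  (X=0, Y=0, Z=2, V=0, U=3, W=1) weight 3/3520
  (X=0, Y=0, Z=2, V=0, U=3, W=2) weight 3/3520
  (X=0, Y=0, Z=2, V=1, U=2, W=0) weight 1/880
  (X=0, Y=0, Z=2, V=1, U=2, W=1) weight 1/880
  (X=0, Y=0, Z=2, V=1, U=2, W=2) weight 1/880
  (X=0, Y=0, Z=3, V=0, U=3, W=0) weight 3/3520
  (X=0, Y=0, Z=3, V=0, U=3, W=1) weight 3/3520
  … 100 more
Group by U:
  weight(U=2) = 41/264
  weight(U=3) = 59/1056
Total weight = 41/264 + 59/1056 = 223/1056
P(U=2 | obs) = 41/264 / 223/1056 = 164/223
P(U=3 | obs) = 59/1056 / 223/1056 = 59/223

P(U=2) = 164/223, P(U=3) = 59/223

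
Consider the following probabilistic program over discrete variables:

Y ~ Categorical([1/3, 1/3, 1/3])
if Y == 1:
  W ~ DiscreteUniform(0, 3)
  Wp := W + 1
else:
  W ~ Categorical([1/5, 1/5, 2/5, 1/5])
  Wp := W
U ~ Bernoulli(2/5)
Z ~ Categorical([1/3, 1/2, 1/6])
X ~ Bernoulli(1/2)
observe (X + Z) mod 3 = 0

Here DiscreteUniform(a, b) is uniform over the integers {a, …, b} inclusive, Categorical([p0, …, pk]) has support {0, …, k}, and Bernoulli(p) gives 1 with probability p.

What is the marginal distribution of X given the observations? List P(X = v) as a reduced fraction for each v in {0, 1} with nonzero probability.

Enumerate traces; 48 have nonzero weight after conditioning:
  (Y=0, W=0, U=0, Z=0, X=0) weight 1/150
  (Y=0, W=0, U=0, Z=2, X=1) weight 1/300
  (Y=0, W=0, U=1, Z=0, X=0) weight 1/225
  (Y=0, W=0, U=1, Z=2, X=1) weight 1/450
  (Y=0, W=1, U=0, Z=0, X=0) weight 1/150
  (Y=0, W=1, U=0, Z=2, X=1) weight 1/300
  (Y=0, W=1, U=1, Z=0, X=0) weight 1/225
  (Y=0, W=1, U=1, Z=2, X=1) weight 1/450
  … 40 more
Group by X:
  weight(X=0) = 1/6
  weight(X=1) = 1/12
Total weight = 1/6 + 1/12 = 1/4
P(X=0 | obs) = 1/6 / 1/4 = 2/3
P(X=1 | obs) = 1/12 / 1/4 = 1/3

P(X=0) = 2/3, P(X=1) = 1/3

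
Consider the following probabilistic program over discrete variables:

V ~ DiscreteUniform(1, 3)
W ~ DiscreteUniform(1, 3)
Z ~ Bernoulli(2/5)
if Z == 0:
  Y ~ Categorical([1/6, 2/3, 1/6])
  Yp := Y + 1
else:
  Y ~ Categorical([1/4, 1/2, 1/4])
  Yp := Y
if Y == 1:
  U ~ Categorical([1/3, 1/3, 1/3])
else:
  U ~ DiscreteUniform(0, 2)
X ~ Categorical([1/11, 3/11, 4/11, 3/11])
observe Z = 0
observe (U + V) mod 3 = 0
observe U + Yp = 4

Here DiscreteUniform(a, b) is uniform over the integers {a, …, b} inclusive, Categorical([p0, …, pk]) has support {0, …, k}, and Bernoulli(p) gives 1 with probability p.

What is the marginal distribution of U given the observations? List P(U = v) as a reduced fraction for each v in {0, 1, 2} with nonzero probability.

Enumerate traces; 24 have nonzero weight after conditioning:
  (V=1, W=1, Z=0, Y=1, U=2, X=0) weight 2/1485
  (V=1, W=1, Z=0, Y=1, U=2, X=1) weight 2/495
  (V=1, W=1, Z=0, Y=1, U=2, X=2) weight 8/1485
  (V=1, W=1, Z=0, Y=1, U=2, X=3) weight 2/495
  (V=1, W=2, Z=0, Y=1, U=2, X=0) weight 2/1485
  (V=1, W=2, Z=0, Y=1, U=2, X=1) weight 2/495
  (V=1, W=2, Z=0, Y=1, U=2, X=2) weight 8/1485
  (V=1, W=2, Z=0, Y=1, U=2, X=3) weight 2/495
  (V=2, W=1, Z=0, Y=2, U=1, X=0) weight 1/2970
  … 15 more
Group by U:
  weight(U=1) = 1/90
  weight(U=2) = 2/45
Total weight = 1/90 + 2/45 = 1/18
P(U=1 | obs) = 1/90 / 1/18 = 1/5
P(U=2 | obs) = 2/45 / 1/18 = 4/5

P(U=1) = 1/5, P(U=2) = 4/5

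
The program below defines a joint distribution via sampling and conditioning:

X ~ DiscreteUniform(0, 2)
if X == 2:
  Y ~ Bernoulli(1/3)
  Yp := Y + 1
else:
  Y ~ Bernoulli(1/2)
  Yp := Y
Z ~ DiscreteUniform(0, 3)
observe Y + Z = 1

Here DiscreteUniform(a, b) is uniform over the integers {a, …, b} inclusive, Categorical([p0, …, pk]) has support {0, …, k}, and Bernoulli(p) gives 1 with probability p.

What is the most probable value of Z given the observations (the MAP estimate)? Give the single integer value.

argmax_v P(Z = v | obs) = 1

Enumerate traces; 6 have nonzero weight after conditioning:
  (X=0, Y=0, Z=1) weight 1/24
  (X=0, Y=1, Z=0) weight 1/24
  (X=1, Y=0, Z=1) weight 1/24
  (X=1, Y=1, Z=0) weight 1/24
  (X=2, Y=0, Z=1) weight 1/18
  (X=2, Y=1, Z=0) weight 1/36
Group by Z:
  weight(Z=0) = 1/9
  weight(Z=1) = 5/36
Total weight = 1/9 + 5/36 = 1/4
P(Z=0 | obs) = 1/9 / 1/4 = 4/9
P(Z=1 | obs) = 5/36 / 1/4 = 5/9
argmax = 1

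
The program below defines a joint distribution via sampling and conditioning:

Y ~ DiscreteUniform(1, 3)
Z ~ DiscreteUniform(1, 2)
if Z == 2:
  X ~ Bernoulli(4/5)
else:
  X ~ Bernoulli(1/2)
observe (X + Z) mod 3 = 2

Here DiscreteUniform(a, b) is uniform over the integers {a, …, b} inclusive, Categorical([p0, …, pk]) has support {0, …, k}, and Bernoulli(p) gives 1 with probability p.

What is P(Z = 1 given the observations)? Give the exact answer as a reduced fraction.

Enumerate traces; 6 have nonzero weight after conditioning:
  (Y=1, Z=1, X=1) weight 1/12
  (Y=1, Z=2, X=0) weight 1/30
  (Y=2, Z=1, X=1) weight 1/12
  (Y=2, Z=2, X=0) weight 1/30
  (Y=3, Z=1, X=1) weight 1/12
  (Y=3, Z=2, X=0) weight 1/30
Group by Z:
  weight(Z=1) = 1/4
  weight(Z=2) = 1/10
Total weight = 1/4 + 1/10 = 7/20
P(Z=1 | obs) = 1/4 / 7/20 = 5/7
P(Z=2 | obs) = 1/10 / 7/20 = 2/7

P(Z = 1 | obs) = 5/7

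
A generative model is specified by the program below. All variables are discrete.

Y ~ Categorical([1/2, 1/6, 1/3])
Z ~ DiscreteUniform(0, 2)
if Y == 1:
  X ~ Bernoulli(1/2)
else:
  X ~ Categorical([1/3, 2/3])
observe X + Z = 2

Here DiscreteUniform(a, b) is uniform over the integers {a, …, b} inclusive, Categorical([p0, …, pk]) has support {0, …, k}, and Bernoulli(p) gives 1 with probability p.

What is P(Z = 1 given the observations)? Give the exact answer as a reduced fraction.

P(Z = 1 | obs) = 23/36

Enumerate traces; 6 have nonzero weight after conditioning:
  (Y=0, Z=1, X=1) weight 1/9
  (Y=0, Z=2, X=0) weight 1/18
  (Y=1, Z=1, X=1) weight 1/36
  (Y=1, Z=2, X=0) weight 1/36
  (Y=2, Z=1, X=1) weight 2/27
  (Y=2, Z=2, X=0) weight 1/27
Group by Z:
  weight(Z=1) = 23/108
  weight(Z=2) = 13/108
Total weight = 23/108 + 13/108 = 1/3
P(Z=1 | obs) = 23/108 / 1/3 = 23/36
P(Z=2 | obs) = 13/108 / 1/3 = 13/36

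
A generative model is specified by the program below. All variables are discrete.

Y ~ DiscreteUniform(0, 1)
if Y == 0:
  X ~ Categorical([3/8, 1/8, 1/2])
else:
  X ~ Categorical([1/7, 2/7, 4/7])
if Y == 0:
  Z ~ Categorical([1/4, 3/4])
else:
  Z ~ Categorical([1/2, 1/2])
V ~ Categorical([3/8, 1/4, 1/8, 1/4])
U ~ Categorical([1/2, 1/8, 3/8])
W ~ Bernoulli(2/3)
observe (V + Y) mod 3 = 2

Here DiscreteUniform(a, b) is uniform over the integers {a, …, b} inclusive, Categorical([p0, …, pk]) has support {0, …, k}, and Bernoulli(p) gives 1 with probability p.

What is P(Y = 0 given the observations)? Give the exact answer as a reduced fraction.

Enumerate traces; 72 have nonzero weight after conditioning:
  (Y=0, X=0, Z=0, V=2, U=0, W=0) weight 1/1024
  (Y=0, X=0, Z=0, V=2, U=0, W=1) weight 1/512
  (Y=0, X=0, Z=0, V=2, U=1, W=0) weight 1/4096
  (Y=0, X=0, Z=0, V=2, U=1, W=1) weight 1/2048
  (Y=0, X=0, Z=0, V=2, U=2, W=0) weight 3/4096
  (Y=0, X=0, Z=0, V=2, U=2, W=1) weight 3/2048
  (Y=0, X=0, Z=1, V=2, U=0, W=0) weight 3/1024
  (Y=0, X=0, Z=1, V=2, U=0, W=1) weight 3/512
  (Y=1, X=0, Z=0, V=1, U=0, W=0) weight 1/672
  … 63 more
Group by Y:
  weight(Y=0) = 1/16
  weight(Y=1) = 1/8
Total weight = 1/16 + 1/8 = 3/16
P(Y=0 | obs) = 1/16 / 3/16 = 1/3
P(Y=1 | obs) = 1/8 / 3/16 = 2/3

P(Y = 0 | obs) = 1/3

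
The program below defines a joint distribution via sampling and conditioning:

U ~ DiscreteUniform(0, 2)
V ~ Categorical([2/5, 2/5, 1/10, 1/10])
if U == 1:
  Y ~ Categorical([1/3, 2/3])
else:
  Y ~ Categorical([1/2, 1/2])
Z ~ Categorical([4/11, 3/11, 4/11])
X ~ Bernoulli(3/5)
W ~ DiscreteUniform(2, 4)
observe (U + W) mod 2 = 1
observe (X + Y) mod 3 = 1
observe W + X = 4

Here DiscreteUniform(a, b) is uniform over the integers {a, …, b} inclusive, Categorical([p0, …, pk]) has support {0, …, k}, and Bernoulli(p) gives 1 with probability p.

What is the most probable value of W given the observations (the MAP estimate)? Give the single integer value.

Enumerate traces; 36 have nonzero weight after conditioning:
  (U=0, V=0, Y=0, Z=0, X=1, W=3) weight 4/825
  (U=0, V=0, Y=0, Z=1, X=1, W=3) weight 1/275
  (U=0, V=0, Y=0, Z=2, X=1, W=3) weight 4/825
  (U=0, V=1, Y=0, Z=0, X=1, W=3) weight 4/825
  (U=0, V=1, Y=0, Z=1, X=1, W=3) weight 1/275
  (U=0, V=1, Y=0, Z=2, X=1, W=3) weight 4/825
  (U=0, V=2, Y=0, Z=0, X=1, W=3) weight 1/825
  (U=0, V=2, Y=0, Z=1, X=1, W=3) weight 1/1100
  (U=1, V=0, Y=1, Z=0, X=0, W=4) weight 32/7425
  … 27 more
Group by W:
  weight(W=3) = 1/15
  weight(W=4) = 4/135
Total weight = 1/15 + 4/135 = 13/135
P(W=3 | obs) = 1/15 / 13/135 = 9/13
P(W=4 | obs) = 4/135 / 13/135 = 4/13
argmax = 3

argmax_v P(W = v | obs) = 3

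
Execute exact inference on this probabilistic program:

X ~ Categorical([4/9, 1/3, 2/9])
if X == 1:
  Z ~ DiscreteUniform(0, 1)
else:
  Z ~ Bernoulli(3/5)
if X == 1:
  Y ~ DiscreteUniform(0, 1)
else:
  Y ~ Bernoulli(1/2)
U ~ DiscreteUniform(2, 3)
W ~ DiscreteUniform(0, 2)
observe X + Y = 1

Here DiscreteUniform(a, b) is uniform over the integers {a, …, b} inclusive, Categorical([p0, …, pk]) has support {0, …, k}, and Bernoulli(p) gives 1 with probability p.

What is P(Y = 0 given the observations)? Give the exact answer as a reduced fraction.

Enumerate traces; 24 have nonzero weight after conditioning:
  (X=0, Z=0, Y=1, U=2, W=0) weight 2/135
  (X=0, Z=0, Y=1, U=2, W=1) weight 2/135
  (X=0, Z=0, Y=1, U=2, W=2) weight 2/135
  (X=0, Z=0, Y=1, U=3, W=0) weight 2/135
  (X=0, Z=0, Y=1, U=3, W=1) weight 2/135
  (X=0, Z=0, Y=1, U=3, W=2) weight 2/135
  (X=0, Z=1, Y=1, U=2, W=0) weight 1/45
  (X=0, Z=1, Y=1, U=2, W=1) weight 1/45
  (X=1, Z=0, Y=0, U=2, W=0) weight 1/72
  … 15 more
Group by Y:
  weight(Y=0) = 1/6
  weight(Y=1) = 2/9
Total weight = 1/6 + 2/9 = 7/18
P(Y=0 | obs) = 1/6 / 7/18 = 3/7
P(Y=1 | obs) = 2/9 / 7/18 = 4/7

P(Y = 0 | obs) = 3/7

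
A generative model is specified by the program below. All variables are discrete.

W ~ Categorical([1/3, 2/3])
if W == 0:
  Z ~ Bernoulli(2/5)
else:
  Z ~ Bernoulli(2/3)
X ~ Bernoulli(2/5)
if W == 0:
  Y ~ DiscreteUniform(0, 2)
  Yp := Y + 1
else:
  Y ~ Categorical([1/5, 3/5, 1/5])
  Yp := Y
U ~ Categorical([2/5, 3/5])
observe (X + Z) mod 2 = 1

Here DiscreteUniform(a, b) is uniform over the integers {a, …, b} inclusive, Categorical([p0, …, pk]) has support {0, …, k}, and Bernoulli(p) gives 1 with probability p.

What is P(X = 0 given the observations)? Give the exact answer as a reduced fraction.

Enumerate traces; 24 have nonzero weight after conditioning:
  (W=0, Z=0, X=1, Y=0, U=0) weight 4/375
  (W=0, Z=0, X=1, Y=0, U=1) weight 2/125
  (W=0, Z=0, X=1, Y=1, U=0) weight 4/375
  (W=0, Z=0, X=1, Y=1, U=1) weight 2/125
  (W=0, Z=0, X=1, Y=2, U=0) weight 4/375
  (W=0, Z=0, X=1, Y=2, U=1) weight 2/125
  (W=0, Z=1, X=0, Y=0, U=0) weight 4/375
  (W=0, Z=1, X=0, Y=0, U=1) weight 2/125
  … 16 more
Group by X:
  weight(X=0) = 26/75
  weight(X=1) = 38/225
Total weight = 26/75 + 38/225 = 116/225
P(X=0 | obs) = 26/75 / 116/225 = 39/58
P(X=1 | obs) = 38/225 / 116/225 = 19/58

P(X = 0 | obs) = 39/58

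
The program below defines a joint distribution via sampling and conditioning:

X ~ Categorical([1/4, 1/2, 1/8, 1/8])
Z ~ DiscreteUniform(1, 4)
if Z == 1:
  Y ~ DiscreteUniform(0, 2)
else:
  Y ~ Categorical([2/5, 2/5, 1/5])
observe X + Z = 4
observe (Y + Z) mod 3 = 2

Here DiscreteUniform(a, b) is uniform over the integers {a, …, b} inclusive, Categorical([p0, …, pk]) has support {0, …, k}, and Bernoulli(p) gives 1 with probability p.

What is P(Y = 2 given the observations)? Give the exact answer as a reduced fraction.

P(Y = 2 | obs) = 12/35

Enumerate traces; 4 have nonzero weight after conditioning:
  (X=0, Z=4, Y=1) weight 1/40
  (X=1, Z=3, Y=2) weight 1/40
  (X=2, Z=2, Y=0) weight 1/80
  (X=3, Z=1, Y=1) weight 1/96
Group by Y:
  weight(Y=0) = 1/80
  weight(Y=1) = 17/480
  weight(Y=2) = 1/40
Total weight = 1/80 + 17/480 + 1/40 = 7/96
P(Y=0 | obs) = 1/80 / 7/96 = 6/35
P(Y=1 | obs) = 17/480 / 7/96 = 17/35
P(Y=2 | obs) = 1/40 / 7/96 = 12/35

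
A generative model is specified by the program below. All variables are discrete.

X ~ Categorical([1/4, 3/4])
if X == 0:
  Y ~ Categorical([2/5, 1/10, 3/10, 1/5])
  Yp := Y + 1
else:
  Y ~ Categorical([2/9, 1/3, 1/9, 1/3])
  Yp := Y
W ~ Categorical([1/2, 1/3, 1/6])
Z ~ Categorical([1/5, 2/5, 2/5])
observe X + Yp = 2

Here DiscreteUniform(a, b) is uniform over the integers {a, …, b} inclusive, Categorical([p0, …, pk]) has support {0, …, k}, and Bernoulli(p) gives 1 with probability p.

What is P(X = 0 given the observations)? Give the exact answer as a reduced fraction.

Enumerate traces; 18 have nonzero weight after conditioning:
  (X=0, Y=1, W=0, Z=0) weight 1/400
  (X=0, Y=1, W=0, Z=1) weight 1/200
  (X=0, Y=1, W=0, Z=2) weight 1/200
  (X=0, Y=1, W=1, Z=0) weight 1/600
  (X=0, Y=1, W=1, Z=1) weight 1/300
  (X=0, Y=1, W=1, Z=2) weight 1/300
  (X=0, Y=1, W=2, Z=0) weight 1/1200
  (X=0, Y=1, W=2, Z=1) weight 1/600
  (X=1, Y=1, W=0, Z=0) weight 1/40
  … 9 more
Group by X:
  weight(X=0) = 1/40
  weight(X=1) = 1/4
Total weight = 1/40 + 1/4 = 11/40
P(X=0 | obs) = 1/40 / 11/40 = 1/11
P(X=1 | obs) = 1/4 / 11/40 = 10/11

P(X = 0 | obs) = 1/11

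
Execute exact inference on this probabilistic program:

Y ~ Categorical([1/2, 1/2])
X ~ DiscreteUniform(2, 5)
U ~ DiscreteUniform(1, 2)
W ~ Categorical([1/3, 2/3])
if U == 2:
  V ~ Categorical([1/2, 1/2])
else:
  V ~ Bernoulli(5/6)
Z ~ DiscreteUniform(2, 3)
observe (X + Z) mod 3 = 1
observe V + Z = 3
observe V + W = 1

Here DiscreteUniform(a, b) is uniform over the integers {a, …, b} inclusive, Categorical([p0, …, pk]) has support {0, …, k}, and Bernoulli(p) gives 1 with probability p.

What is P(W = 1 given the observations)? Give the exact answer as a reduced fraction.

P(W = 1 | obs) = 1/3

Enumerate traces; 12 have nonzero weight after conditioning:
  (Y=0, X=2, U=1, W=0, V=1, Z=2) weight 5/576
  (Y=0, X=2, U=2, W=0, V=1, Z=2) weight 1/192
  (Y=0, X=4, U=1, W=1, V=0, Z=3) weight 1/288
  (Y=0, X=4, U=2, W=1, V=0, Z=3) weight 1/96
  (Y=0, X=5, U=1, W=0, V=1, Z=2) weight 5/576
  (Y=0, X=5, U=2, W=0, V=1, Z=2) weight 1/192
  (Y=1, X=2, U=1, W=0, V=1, Z=2) weight 5/576
  (Y=1, X=2, U=2, W=0, V=1, Z=2) weight 1/192
  … 4 more
Group by W:
  weight(W=0) = 1/18
  weight(W=1) = 1/36
Total weight = 1/18 + 1/36 = 1/12
P(W=0 | obs) = 1/18 / 1/12 = 2/3
P(W=1 | obs) = 1/36 / 1/12 = 1/3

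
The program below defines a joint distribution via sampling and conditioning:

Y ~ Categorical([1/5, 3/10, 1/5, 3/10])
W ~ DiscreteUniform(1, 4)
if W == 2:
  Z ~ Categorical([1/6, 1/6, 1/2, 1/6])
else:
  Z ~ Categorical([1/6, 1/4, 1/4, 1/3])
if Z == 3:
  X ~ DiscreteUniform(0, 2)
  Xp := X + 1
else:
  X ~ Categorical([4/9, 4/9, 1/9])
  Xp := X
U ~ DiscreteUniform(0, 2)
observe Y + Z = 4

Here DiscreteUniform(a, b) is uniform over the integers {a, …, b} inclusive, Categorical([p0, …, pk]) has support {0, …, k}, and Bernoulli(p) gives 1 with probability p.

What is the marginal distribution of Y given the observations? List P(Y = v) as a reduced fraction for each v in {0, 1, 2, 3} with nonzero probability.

P(Y=1) = 2/5, P(Y=2) = 2/7, P(Y=3) = 11/35

Enumerate traces; 108 have nonzero weight after conditioning:
  (Y=1, W=1, Z=3, X=0, U=0) weight 1/360
  (Y=1, W=1, Z=3, X=0, U=1) weight 1/360
  (Y=1, W=1, Z=3, X=0, U=2) weight 1/360
  (Y=1, W=1, Z=3, X=1, U=0) weight 1/360
  (Y=1, W=1, Z=3, X=1, U=1) weight 1/360
  (Y=1, W=1, Z=3, X=1, U=2) weight 1/360
  (Y=1, W=1, Z=3, X=2, U=0) weight 1/360
  (Y=1, W=1, Z=3, X=2, U=1) weight 1/360
  (Y=2, W=1, Z=2, X=0, U=0) weight 1/540
  (Y=3, W=1, Z=1, X=0, U=0) weight 1/360
  … 98 more
Group by Y:
  weight(Y=1) = 7/80
  weight(Y=2) = 1/16
  weight(Y=3) = 11/160
Total weight = 7/80 + 1/16 + 11/160 = 7/32
P(Y=1 | obs) = 7/80 / 7/32 = 2/5
P(Y=2 | obs) = 1/16 / 7/32 = 2/7
P(Y=3 | obs) = 11/160 / 7/32 = 11/35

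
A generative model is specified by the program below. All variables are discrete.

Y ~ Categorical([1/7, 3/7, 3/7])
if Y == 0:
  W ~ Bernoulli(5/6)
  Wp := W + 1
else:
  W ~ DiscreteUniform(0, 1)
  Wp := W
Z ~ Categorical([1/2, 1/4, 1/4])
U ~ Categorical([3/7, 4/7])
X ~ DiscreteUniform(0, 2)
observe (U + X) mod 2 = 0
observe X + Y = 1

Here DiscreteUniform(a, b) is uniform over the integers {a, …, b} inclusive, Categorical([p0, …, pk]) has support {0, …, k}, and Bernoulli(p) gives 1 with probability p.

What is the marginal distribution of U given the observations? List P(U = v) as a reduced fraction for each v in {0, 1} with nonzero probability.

Enumerate traces; 12 have nonzero weight after conditioning:
  (Y=0, W=0, Z=0, U=1, X=1) weight 1/441
  (Y=0, W=0, Z=1, U=1, X=1) weight 1/882
  (Y=0, W=0, Z=2, U=1, X=1) weight 1/882
  (Y=0, W=1, Z=0, U=1, X=1) weight 5/441
  (Y=0, W=1, Z=1, U=1, X=1) weight 5/882
  (Y=0, W=1, Z=2, U=1, X=1) weight 5/882
  (Y=1, W=0, Z=0, U=0, X=0) weight 3/196
  (Y=1, W=0, Z=1, U=0, X=0) weight 3/392
  … 4 more
Group by U:
  weight(U=0) = 3/49
  weight(U=1) = 4/147
Total weight = 3/49 + 4/147 = 13/147
P(U=0 | obs) = 3/49 / 13/147 = 9/13
P(U=1 | obs) = 4/147 / 13/147 = 4/13

P(U=0) = 9/13, P(U=1) = 4/13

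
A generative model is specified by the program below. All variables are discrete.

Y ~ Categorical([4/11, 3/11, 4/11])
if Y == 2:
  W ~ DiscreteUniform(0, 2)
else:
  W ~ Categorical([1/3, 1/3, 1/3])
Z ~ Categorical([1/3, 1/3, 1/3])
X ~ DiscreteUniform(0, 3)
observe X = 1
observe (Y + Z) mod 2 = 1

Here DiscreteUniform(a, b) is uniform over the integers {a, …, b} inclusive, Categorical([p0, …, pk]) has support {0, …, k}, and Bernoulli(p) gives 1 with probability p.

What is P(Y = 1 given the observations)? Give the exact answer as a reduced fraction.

P(Y = 1 | obs) = 3/7

Enumerate traces; 12 have nonzero weight after conditioning:
  (Y=0, W=0, Z=1, X=1) weight 1/99
  (Y=0, W=1, Z=1, X=1) weight 1/99
  (Y=0, W=2, Z=1, X=1) weight 1/99
  (Y=1, W=0, Z=0, X=1) weight 1/132
  (Y=1, W=0, Z=2, X=1) weight 1/132
  (Y=1, W=1, Z=0, X=1) weight 1/132
  (Y=1, W=1, Z=2, X=1) weight 1/132
  (Y=1, W=2, Z=0, X=1) weight 1/132
  (Y=2, W=0, Z=1, X=1) weight 1/99
  … 3 more
Group by Y:
  weight(Y=0) = 1/33
  weight(Y=1) = 1/22
  weight(Y=2) = 1/33
Total weight = 1/33 + 1/22 + 1/33 = 7/66
P(Y=0 | obs) = 1/33 / 7/66 = 2/7
P(Y=1 | obs) = 1/22 / 7/66 = 3/7
P(Y=2 | obs) = 1/33 / 7/66 = 2/7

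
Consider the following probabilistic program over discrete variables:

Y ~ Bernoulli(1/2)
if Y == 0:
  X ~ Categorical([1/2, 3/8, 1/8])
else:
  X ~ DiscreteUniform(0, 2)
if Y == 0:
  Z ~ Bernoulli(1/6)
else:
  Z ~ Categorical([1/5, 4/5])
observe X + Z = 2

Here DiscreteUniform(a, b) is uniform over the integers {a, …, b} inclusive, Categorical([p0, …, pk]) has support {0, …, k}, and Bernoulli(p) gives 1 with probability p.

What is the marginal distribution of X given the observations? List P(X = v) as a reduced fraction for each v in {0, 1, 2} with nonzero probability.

P(X=1) = 79/120, P(X=2) = 41/120

Enumerate traces; 4 have nonzero weight after conditioning:
  (Y=0, X=1, Z=1) weight 1/32
  (Y=0, X=2, Z=0) weight 5/96
  (Y=1, X=1, Z=1) weight 2/15
  (Y=1, X=2, Z=0) weight 1/30
Group by X:
  weight(X=1) = 79/480
  weight(X=2) = 41/480
Total weight = 79/480 + 41/480 = 1/4
P(X=1 | obs) = 79/480 / 1/4 = 79/120
P(X=2 | obs) = 41/480 / 1/4 = 41/120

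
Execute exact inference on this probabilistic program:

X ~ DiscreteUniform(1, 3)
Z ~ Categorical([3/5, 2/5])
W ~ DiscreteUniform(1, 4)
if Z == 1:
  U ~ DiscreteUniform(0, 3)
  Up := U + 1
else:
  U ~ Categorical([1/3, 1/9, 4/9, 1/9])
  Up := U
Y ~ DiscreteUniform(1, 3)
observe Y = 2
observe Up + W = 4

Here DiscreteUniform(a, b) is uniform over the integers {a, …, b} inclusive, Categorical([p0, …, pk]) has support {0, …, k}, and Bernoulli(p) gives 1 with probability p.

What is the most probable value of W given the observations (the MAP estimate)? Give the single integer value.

argmax_v P(W = v | obs) = 2

Enumerate traces; 21 have nonzero weight after conditioning:
  (X=1, Z=0, W=1, U=3, Y=2) weight 1/540
  (X=1, Z=0, W=2, U=2, Y=2) weight 1/135
  (X=1, Z=0, W=3, U=1, Y=2) weight 1/540
  (X=1, Z=0, W=4, U=0, Y=2) weight 1/180
  (X=1, Z=1, W=1, U=2, Y=2) weight 1/360
  (X=1, Z=1, W=2, U=1, Y=2) weight 1/360
  (X=1, Z=1, W=3, U=0, Y=2) weight 1/360
  (X=2, Z=0, W=1, U=3, Y=2) weight 1/540
  … 13 more
Group by W:
  weight(W=1) = 1/72
  weight(W=2) = 11/360
  weight(W=3) = 1/72
  weight(W=4) = 1/60
Total weight = 1/72 + 11/360 + 1/72 + 1/60 = 3/40
P(W=1 | obs) = 1/72 / 3/40 = 5/27
P(W=2 | obs) = 11/360 / 3/40 = 11/27
P(W=3 | obs) = 1/72 / 3/40 = 5/27
P(W=4 | obs) = 1/60 / 3/40 = 2/9
argmax = 2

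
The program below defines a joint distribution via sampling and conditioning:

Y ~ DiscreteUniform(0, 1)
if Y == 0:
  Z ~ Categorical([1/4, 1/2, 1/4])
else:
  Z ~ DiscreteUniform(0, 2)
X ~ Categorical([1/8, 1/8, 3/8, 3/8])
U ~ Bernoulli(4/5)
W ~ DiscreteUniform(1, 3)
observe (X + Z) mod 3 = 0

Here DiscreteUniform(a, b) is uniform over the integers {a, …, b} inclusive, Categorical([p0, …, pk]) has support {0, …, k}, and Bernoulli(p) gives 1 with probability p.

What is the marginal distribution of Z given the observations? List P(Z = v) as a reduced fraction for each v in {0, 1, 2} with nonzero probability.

P(Z=0) = 28/65, P(Z=1) = 6/13, P(Z=2) = 7/65

Enumerate traces; 48 have nonzero weight after conditioning:
  (Y=0, Z=0, X=0, U=0, W=1) weight 1/960
  (Y=0, Z=0, X=0, U=0, W=2) weight 1/960
  (Y=0, Z=0, X=0, U=0, W=3) weight 1/960
  (Y=0, Z=0, X=0, U=1, W=1) weight 1/240
  (Y=0, Z=0, X=0, U=1, W=2) weight 1/240
  (Y=0, Z=0, X=0, U=1, W=3) weight 1/240
  (Y=0, Z=0, X=3, U=0, W=1) weight 1/320
  (Y=0, Z=0, X=3, U=0, W=2) weight 1/320
  (Y=0, Z=1, X=2, U=0, W=1) weight 1/160
  (Y=0, Z=2, X=1, U=0, W=1) weight 1/960
  … 38 more
Group by Z:
  weight(Z=0) = 7/48
  weight(Z=1) = 5/32
  weight(Z=2) = 7/192
Total weight = 7/48 + 5/32 + 7/192 = 65/192
P(Z=0 | obs) = 7/48 / 65/192 = 28/65
P(Z=1 | obs) = 5/32 / 65/192 = 6/13
P(Z=2 | obs) = 7/192 / 65/192 = 7/65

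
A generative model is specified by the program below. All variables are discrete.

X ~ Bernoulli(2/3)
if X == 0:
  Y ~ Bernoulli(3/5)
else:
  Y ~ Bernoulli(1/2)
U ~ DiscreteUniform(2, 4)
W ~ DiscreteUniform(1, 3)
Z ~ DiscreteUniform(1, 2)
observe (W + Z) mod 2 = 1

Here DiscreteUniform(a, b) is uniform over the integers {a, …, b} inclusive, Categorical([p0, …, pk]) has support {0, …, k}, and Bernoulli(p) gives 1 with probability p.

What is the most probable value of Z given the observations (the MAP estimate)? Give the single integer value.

Enumerate traces; 36 have nonzero weight after conditioning:
  (X=0, Y=0, U=2, W=1, Z=2) weight 1/135
  (X=0, Y=0, U=2, W=2, Z=1) weight 1/135
  (X=0, Y=0, U=2, W=3, Z=2) weight 1/135
  (X=0, Y=0, U=3, W=1, Z=2) weight 1/135
  (X=0, Y=0, U=3, W=2, Z=1) weight 1/135
  (X=0, Y=0, U=3, W=3, Z=2) weight 1/135
  (X=0, Y=0, U=4, W=1, Z=2) weight 1/135
  (X=0, Y=0, U=4, W=2, Z=1) weight 1/135
  … 28 more
Group by Z:
  weight(Z=1) = 1/6
  weight(Z=2) = 1/3
Total weight = 1/6 + 1/3 = 1/2
P(Z=1 | obs) = 1/6 / 1/2 = 1/3
P(Z=2 | obs) = 1/3 / 1/2 = 2/3
argmax = 2

argmax_v P(Z = v | obs) = 2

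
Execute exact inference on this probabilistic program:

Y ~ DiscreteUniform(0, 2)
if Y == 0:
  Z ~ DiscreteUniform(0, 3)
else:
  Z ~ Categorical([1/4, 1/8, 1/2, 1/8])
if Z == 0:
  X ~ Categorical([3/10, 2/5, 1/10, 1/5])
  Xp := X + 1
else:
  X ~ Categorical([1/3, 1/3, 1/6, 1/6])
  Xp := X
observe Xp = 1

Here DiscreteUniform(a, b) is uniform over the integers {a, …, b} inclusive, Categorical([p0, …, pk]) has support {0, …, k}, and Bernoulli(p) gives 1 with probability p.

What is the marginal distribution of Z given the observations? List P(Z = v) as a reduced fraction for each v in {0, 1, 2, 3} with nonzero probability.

P(Z=0) = 3/13, P(Z=1) = 20/117, P(Z=2) = 50/117, P(Z=3) = 20/117

Enumerate traces; 12 have nonzero weight after conditioning:
  (Y=0, Z=0, X=0) weight 1/40
  (Y=0, Z=1, X=1) weight 1/36
  (Y=0, Z=2, X=1) weight 1/36
  (Y=0, Z=3, X=1) weight 1/36
  (Y=1, Z=0, X=0) weight 1/40
  (Y=1, Z=1, X=1) weight 1/72
  (Y=1, Z=2, X=1) weight 1/18
  (Y=1, Z=3, X=1) weight 1/72
  … 4 more
Group by Z:
  weight(Z=0) = 3/40
  weight(Z=1) = 1/18
  weight(Z=2) = 5/36
  weight(Z=3) = 1/18
Total weight = 3/40 + 1/18 + 5/36 + 1/18 = 13/40
P(Z=0 | obs) = 3/40 / 13/40 = 3/13
P(Z=1 | obs) = 1/18 / 13/40 = 20/117
P(Z=2 | obs) = 5/36 / 13/40 = 50/117
P(Z=3 | obs) = 1/18 / 13/40 = 20/117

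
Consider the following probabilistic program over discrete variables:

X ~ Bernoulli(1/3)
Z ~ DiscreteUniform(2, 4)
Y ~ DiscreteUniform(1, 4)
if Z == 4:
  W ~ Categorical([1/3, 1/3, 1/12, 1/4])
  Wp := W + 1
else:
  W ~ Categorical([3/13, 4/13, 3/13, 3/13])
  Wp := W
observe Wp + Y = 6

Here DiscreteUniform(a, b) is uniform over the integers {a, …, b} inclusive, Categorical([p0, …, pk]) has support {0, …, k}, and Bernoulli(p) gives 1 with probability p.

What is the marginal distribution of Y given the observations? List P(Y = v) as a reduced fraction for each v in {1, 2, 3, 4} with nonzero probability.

P(Y=2) = 39/248, P(Y=3) = 85/248, P(Y=4) = 1/2

Enumerate traces; 14 have nonzero weight after conditioning:
  (X=0, Z=2, Y=3, W=3) weight 1/78
  (X=0, Z=2, Y=4, W=2) weight 1/78
  (X=0, Z=3, Y=3, W=3) weight 1/78
  (X=0, Z=3, Y=4, W=2) weight 1/78
  (X=0, Z=4, Y=2, W=3) weight 1/72
  (X=0, Z=4, Y=3, W=2) weight 1/216
  (X=0, Z=4, Y=4, W=1) weight 1/54
  (X=1, Z=2, Y=3, W=3) weight 1/156
  … 6 more
Group by Y:
  weight(Y=2) = 1/48
  weight(Y=3) = 85/1872
  weight(Y=4) = 31/468
Total weight = 1/48 + 85/1872 + 31/468 = 31/234
P(Y=2 | obs) = 1/48 / 31/234 = 39/248
P(Y=3 | obs) = 85/1872 / 31/234 = 85/248
P(Y=4 | obs) = 31/468 / 31/234 = 1/2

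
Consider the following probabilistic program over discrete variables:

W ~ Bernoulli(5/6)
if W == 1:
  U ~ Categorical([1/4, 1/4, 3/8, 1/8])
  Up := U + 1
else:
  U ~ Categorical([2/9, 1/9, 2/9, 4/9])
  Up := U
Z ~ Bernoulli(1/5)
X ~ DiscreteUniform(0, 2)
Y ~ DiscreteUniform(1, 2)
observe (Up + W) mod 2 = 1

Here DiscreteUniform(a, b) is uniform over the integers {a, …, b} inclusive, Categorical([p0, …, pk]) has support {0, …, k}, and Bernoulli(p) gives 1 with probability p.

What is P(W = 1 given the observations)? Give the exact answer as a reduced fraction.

P(W = 1 | obs) = 27/35

Enumerate traces; 48 have nonzero weight after conditioning:
  (W=0, U=1, Z=0, X=0, Y=1) weight 1/405
  (W=0, U=1, Z=0, X=0, Y=2) weight 1/405
  (W=0, U=1, Z=0, X=1, Y=1) weight 1/405
  (W=0, U=1, Z=0, X=1, Y=2) weight 1/405
  (W=0, U=1, Z=0, X=2, Y=1) weight 1/405
  (W=0, U=1, Z=0, X=2, Y=2) weight 1/405
  (W=0, U=1, Z=1, X=0, Y=1) weight 1/1620
  (W=0, U=1, Z=1, X=0, Y=2) weight 1/1620
  (W=1, U=1, Z=0, X=0, Y=1) weight 1/36
  … 39 more
Group by W:
  weight(W=0) = 5/54
  weight(W=1) = 5/16
Total weight = 5/54 + 5/16 = 175/432
P(W=0 | obs) = 5/54 / 175/432 = 8/35
P(W=1 | obs) = 5/16 / 175/432 = 27/35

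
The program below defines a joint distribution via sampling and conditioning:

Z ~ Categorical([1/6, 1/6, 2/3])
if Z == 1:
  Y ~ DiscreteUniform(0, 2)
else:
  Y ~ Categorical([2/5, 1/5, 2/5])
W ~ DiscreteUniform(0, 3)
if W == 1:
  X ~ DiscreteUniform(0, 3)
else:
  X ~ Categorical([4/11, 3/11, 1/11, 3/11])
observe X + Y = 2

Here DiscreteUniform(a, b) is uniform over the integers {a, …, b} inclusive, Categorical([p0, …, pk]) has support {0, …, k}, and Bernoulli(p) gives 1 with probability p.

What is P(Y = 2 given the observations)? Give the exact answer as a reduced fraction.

Enumerate traces; 36 have nonzero weight after conditioning:
  (Z=0, Y=0, W=0, X=2) weight 1/660
  (Z=0, Y=0, W=1, X=2) weight 1/240
  (Z=0, Y=0, W=2, X=2) weight 1/660
  (Z=0, Y=0, W=3, X=2) weight 1/660
  (Z=0, Y=1, W=0, X=1) weight 1/440
  (Z=0, Y=1, W=1, X=1) weight 1/480
  (Z=0, Y=1, W=2, X=1) weight 1/440
  (Z=0, Y=1, W=3, X=1) weight 1/440
  (Z=0, Y=2, W=0, X=0) weight 1/165
  … 27 more
Group by Y:
  weight(Y=0) = 161/3168
  weight(Y=1) = 47/792
  weight(Y=2) = 413/3168
Total weight = 161/3168 + 47/792 + 413/3168 = 127/528
P(Y=0 | obs) = 161/3168 / 127/528 = 161/762
P(Y=1 | obs) = 47/792 / 127/528 = 94/381
P(Y=2 | obs) = 413/3168 / 127/528 = 413/762

P(Y = 2 | obs) = 413/762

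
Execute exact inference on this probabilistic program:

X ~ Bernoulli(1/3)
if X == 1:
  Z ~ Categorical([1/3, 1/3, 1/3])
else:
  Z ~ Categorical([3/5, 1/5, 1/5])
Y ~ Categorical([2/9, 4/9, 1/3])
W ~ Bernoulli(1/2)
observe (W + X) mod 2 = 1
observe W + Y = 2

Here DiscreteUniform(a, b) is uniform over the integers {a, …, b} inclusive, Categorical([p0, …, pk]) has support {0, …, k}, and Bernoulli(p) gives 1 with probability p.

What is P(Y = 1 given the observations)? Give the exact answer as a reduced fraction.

Enumerate traces; 6 have nonzero weight after conditioning:
  (X=0, Z=0, Y=1, W=1) weight 4/45
  (X=0, Z=1, Y=1, W=1) weight 4/135
  (X=0, Z=2, Y=1, W=1) weight 4/135
  (X=1, Z=0, Y=2, W=0) weight 1/54
  (X=1, Z=1, Y=2, W=0) weight 1/54
  (X=1, Z=2, Y=2, W=0) weight 1/54
Group by Y:
  weight(Y=1) = 4/27
  weight(Y=2) = 1/18
Total weight = 4/27 + 1/18 = 11/54
P(Y=1 | obs) = 4/27 / 11/54 = 8/11
P(Y=2 | obs) = 1/18 / 11/54 = 3/11

P(Y = 1 | obs) = 8/11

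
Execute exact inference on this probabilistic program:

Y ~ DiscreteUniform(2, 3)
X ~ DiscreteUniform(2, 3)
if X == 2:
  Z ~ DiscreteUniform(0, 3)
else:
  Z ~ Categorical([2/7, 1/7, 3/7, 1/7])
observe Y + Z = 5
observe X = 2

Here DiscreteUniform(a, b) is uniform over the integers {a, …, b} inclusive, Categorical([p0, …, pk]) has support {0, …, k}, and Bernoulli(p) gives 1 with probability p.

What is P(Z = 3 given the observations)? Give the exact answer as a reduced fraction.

P(Z = 3 | obs) = 1/2

Enumerate traces; 2 have nonzero weight after conditioning:
  (Y=2, X=2, Z=3) weight 1/16
  (Y=3, X=2, Z=2) weight 1/16
Group by Z:
  weight(Z=2) = 1/16
  weight(Z=3) = 1/16
Total weight = 1/16 + 1/16 = 1/8
P(Z=2 | obs) = 1/16 / 1/8 = 1/2
P(Z=3 | obs) = 1/16 / 1/8 = 1/2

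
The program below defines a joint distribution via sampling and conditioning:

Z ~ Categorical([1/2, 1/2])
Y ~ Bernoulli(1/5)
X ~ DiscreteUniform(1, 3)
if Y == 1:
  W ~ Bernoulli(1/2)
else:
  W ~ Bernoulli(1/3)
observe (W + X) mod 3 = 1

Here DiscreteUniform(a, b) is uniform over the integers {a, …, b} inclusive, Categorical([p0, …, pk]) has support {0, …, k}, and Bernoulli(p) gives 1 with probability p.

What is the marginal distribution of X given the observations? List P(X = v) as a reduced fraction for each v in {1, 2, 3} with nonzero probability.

P(X=1) = 19/30, P(X=3) = 11/30

Enumerate traces; 8 have nonzero weight after conditioning:
  (Z=0, Y=0, X=1, W=0) weight 4/45
  (Z=0, Y=0, X=3, W=1) weight 2/45
  (Z=0, Y=1, X=1, W=0) weight 1/60
  (Z=0, Y=1, X=3, W=1) weight 1/60
  (Z=1, Y=0, X=1, W=0) weight 4/45
  (Z=1, Y=0, X=3, W=1) weight 2/45
  (Z=1, Y=1, X=1, W=0) weight 1/60
  (Z=1, Y=1, X=3, W=1) weight 1/60
Group by X:
  weight(X=1) = 19/90
  weight(X=3) = 11/90
Total weight = 19/90 + 11/90 = 1/3
P(X=1 | obs) = 19/90 / 1/3 = 19/30
P(X=3 | obs) = 11/90 / 1/3 = 11/30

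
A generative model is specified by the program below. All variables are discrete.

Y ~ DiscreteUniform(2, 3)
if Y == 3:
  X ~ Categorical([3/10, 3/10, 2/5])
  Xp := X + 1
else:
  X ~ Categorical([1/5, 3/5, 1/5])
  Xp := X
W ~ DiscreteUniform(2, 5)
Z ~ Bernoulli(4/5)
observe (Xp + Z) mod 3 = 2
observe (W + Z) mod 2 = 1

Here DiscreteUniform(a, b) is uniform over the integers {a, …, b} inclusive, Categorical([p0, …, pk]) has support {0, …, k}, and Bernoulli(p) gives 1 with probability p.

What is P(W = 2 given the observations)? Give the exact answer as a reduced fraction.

P(W = 2 | obs) = 18/41

Enumerate traces; 8 have nonzero weight after conditioning:
  (Y=2, X=1, W=2, Z=1) weight 3/50
  (Y=2, X=1, W=4, Z=1) weight 3/50
  (Y=2, X=2, W=3, Z=0) weight 1/200
  (Y=2, X=2, W=5, Z=0) weight 1/200
  (Y=3, X=0, W=2, Z=1) weight 3/100
  (Y=3, X=0, W=4, Z=1) weight 3/100
  (Y=3, X=1, W=3, Z=0) weight 3/400
  (Y=3, X=1, W=5, Z=0) weight 3/400
Group by W:
  weight(W=2) = 9/100
  weight(W=3) = 1/80
  weight(W=4) = 9/100
  weight(W=5) = 1/80
Total weight = 9/100 + 1/80 + 9/100 + 1/80 = 41/200
P(W=2 | obs) = 9/100 / 41/200 = 18/41
P(W=3 | obs) = 1/80 / 41/200 = 5/82
P(W=4 | obs) = 9/100 / 41/200 = 18/41
P(W=5 | obs) = 1/80 / 41/200 = 5/82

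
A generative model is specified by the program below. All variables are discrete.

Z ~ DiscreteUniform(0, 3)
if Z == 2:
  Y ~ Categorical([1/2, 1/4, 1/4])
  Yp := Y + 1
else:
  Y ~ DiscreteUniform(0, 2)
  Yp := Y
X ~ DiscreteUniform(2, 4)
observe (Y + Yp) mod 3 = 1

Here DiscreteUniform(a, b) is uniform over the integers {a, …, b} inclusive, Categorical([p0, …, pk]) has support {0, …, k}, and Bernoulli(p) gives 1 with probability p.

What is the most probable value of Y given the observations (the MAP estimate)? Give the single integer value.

Enumerate traces; 12 have nonzero weight after conditioning:
  (Z=0, Y=2, X=2) weight 1/36
  (Z=0, Y=2, X=3) weight 1/36
  (Z=0, Y=2, X=4) weight 1/36
  (Z=1, Y=2, X=2) weight 1/36
  (Z=1, Y=2, X=3) weight 1/36
  (Z=1, Y=2, X=4) weight 1/36
  (Z=2, Y=0, X=2) weight 1/24
  (Z=2, Y=0, X=3) weight 1/24
  … 4 more
Group by Y:
  weight(Y=0) = 1/8
  weight(Y=2) = 1/4
Total weight = 1/8 + 1/4 = 3/8
P(Y=0 | obs) = 1/8 / 3/8 = 1/3
P(Y=2 | obs) = 1/4 / 3/8 = 2/3
argmax = 2

argmax_v P(Y = v | obs) = 2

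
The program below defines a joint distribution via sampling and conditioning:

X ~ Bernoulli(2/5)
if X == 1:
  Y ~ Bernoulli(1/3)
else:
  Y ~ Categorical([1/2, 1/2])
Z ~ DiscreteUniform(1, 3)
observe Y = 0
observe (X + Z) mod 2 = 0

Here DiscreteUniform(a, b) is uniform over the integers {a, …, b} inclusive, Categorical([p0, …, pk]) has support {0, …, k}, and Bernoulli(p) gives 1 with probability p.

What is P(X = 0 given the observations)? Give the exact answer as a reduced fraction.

Enumerate traces; 3 have nonzero weight after conditioning:
  (X=0, Y=0, Z=2) weight 1/10
  (X=1, Y=0, Z=1) weight 4/45
  (X=1, Y=0, Z=3) weight 4/45
Group by X:
  weight(X=0) = 1/10
  weight(X=1) = 8/45
Total weight = 1/10 + 8/45 = 5/18
P(X=0 | obs) = 1/10 / 5/18 = 9/25
P(X=1 | obs) = 8/45 / 5/18 = 16/25

P(X = 0 | obs) = 9/25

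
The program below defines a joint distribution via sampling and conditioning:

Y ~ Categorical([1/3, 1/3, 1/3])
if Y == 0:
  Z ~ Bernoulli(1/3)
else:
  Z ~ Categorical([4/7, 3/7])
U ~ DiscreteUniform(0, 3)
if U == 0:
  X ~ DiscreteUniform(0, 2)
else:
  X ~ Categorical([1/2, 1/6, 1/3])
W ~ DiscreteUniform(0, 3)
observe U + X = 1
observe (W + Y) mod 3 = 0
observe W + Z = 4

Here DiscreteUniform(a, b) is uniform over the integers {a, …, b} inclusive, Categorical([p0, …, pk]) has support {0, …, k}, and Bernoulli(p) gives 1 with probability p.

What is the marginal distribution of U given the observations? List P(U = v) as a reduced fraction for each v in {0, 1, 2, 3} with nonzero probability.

Enumerate traces; 2 have nonzero weight after conditioning:
  (Y=0, Z=1, U=0, X=1, W=3) weight 1/432
  (Y=0, Z=1, U=1, X=0, W=3) weight 1/288
Group by U:
  weight(U=0) = 1/432
  weight(U=1) = 1/288
Total weight = 1/432 + 1/288 = 5/864
P(U=0 | obs) = 1/432 / 5/864 = 2/5
P(U=1 | obs) = 1/288 / 5/864 = 3/5

P(U=0) = 2/5, P(U=1) = 3/5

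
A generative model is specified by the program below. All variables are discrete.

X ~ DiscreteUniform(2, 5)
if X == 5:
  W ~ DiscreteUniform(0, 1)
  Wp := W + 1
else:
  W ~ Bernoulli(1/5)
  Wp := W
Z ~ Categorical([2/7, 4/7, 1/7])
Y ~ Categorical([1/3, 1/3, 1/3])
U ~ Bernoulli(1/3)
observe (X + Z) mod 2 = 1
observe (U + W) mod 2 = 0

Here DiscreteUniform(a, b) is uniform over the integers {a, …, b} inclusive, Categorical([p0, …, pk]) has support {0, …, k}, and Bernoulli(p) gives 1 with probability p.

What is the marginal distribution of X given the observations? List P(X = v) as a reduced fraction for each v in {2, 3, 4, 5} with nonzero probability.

P(X=2) = 8/27, P(X=3) = 2/9, P(X=4) = 8/27, P(X=5) = 5/27

Enumerate traces; 36 have nonzero weight after conditioning:
  (X=2, W=0, Z=1, Y=0, U=0) weight 8/315
  (X=2, W=0, Z=1, Y=1, U=0) weight 8/315
  (X=2, W=0, Z=1, Y=2, U=0) weight 8/315
  (X=2, W=1, Z=1, Y=0, U=1) weight 1/315
  (X=2, W=1, Z=1, Y=1, U=1) weight 1/315
  (X=2, W=1, Z=1, Y=2, U=1) weight 1/315
  (X=3, W=0, Z=0, Y=0, U=0) weight 4/315
  (X=3, W=0, Z=0, Y=1, U=0) weight 4/315
  (X=4, W=0, Z=1, Y=0, U=0) weight 8/315
  (X=5, W=0, Z=0, Y=0, U=0) weight 1/126
  … 26 more
Group by X:
  weight(X=2) = 3/35
  weight(X=3) = 9/140
  weight(X=4) = 3/35
  weight(X=5) = 3/56
Total weight = 3/35 + 9/140 + 3/35 + 3/56 = 81/280
P(X=2 | obs) = 3/35 / 81/280 = 8/27
P(X=3 | obs) = 9/140 / 81/280 = 2/9
P(X=4 | obs) = 3/35 / 81/280 = 8/27
P(X=5 | obs) = 3/56 / 81/280 = 5/27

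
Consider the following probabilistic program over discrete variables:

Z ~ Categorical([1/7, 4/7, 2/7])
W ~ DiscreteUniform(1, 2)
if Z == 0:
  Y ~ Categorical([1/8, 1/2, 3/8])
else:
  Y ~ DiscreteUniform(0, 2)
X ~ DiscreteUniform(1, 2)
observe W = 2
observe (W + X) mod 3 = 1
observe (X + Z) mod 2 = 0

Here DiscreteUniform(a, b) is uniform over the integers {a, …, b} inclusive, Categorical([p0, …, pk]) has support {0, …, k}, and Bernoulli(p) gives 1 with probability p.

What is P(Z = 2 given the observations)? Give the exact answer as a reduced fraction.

P(Z = 2 | obs) = 2/3

Enumerate traces; 6 have nonzero weight after conditioning:
  (Z=0, W=2, Y=0, X=2) weight 1/224
  (Z=0, W=2, Y=1, X=2) weight 1/56
  (Z=0, W=2, Y=2, X=2) weight 3/224
  (Z=2, W=2, Y=0, X=2) weight 1/42
  (Z=2, W=2, Y=1, X=2) weight 1/42
  (Z=2, W=2, Y=2, X=2) weight 1/42
Group by Z:
  weight(Z=0) = 1/28
  weight(Z=2) = 1/14
Total weight = 1/28 + 1/14 = 3/28
P(Z=0 | obs) = 1/28 / 3/28 = 1/3
P(Z=2 | obs) = 1/14 / 3/28 = 2/3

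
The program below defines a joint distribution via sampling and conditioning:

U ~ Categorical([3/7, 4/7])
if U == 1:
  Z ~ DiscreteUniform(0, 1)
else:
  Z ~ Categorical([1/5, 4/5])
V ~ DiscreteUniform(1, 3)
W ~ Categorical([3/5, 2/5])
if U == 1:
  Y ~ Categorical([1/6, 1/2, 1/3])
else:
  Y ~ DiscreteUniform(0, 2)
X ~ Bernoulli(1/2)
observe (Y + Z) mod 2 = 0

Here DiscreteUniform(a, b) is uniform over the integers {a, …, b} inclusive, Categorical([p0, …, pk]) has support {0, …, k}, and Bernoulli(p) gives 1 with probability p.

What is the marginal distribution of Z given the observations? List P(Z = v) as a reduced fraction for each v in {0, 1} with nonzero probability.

P(Z=0) = 7/16, P(Z=1) = 9/16

Enumerate traces; 72 have nonzero weight after conditioning:
  (U=0, Z=0, V=1, W=0, Y=0, X=0) weight 1/350
  (U=0, Z=0, V=1, W=0, Y=0, X=1) weight 1/350
  (U=0, Z=0, V=1, W=0, Y=2, X=0) weight 1/350
  (U=0, Z=0, V=1, W=0, Y=2, X=1) weight 1/350
  (U=0, Z=0, V=1, W=1, Y=0, X=0) weight 1/525
  (U=0, Z=0, V=1, W=1, Y=0, X=1) weight 1/525
  (U=0, Z=0, V=1, W=1, Y=2, X=0) weight 1/525
  (U=0, Z=0, V=1, W=1, Y=2, X=1) weight 1/525
  (U=0, Z=1, V=1, W=0, Y=1, X=0) weight 2/175
  … 63 more
Group by Z:
  weight(Z=0) = 1/5
  weight(Z=1) = 9/35
Total weight = 1/5 + 9/35 = 16/35
P(Z=0 | obs) = 1/5 / 16/35 = 7/16
P(Z=1 | obs) = 9/35 / 16/35 = 9/16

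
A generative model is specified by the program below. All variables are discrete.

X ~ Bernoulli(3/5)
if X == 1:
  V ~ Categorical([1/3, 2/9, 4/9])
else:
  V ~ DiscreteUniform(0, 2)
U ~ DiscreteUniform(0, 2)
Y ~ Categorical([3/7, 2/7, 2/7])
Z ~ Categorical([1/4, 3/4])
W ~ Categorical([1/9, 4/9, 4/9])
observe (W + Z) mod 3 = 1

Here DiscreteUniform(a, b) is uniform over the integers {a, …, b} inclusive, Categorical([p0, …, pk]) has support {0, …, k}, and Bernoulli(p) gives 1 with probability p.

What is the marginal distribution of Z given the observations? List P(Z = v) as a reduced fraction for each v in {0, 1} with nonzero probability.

P(Z=0) = 4/7, P(Z=1) = 3/7

Enumerate traces; 108 have nonzero weight after conditioning:
  (X=0, V=0, U=0, Y=0, Z=0, W=1) weight 2/945
  (X=0, V=0, U=0, Y=0, Z=1, W=0) weight 1/630
  (X=0, V=0, U=0, Y=1, Z=0, W=1) weight 4/2835
  (X=0, V=0, U=0, Y=1, Z=1, W=0) weight 1/945
  (X=0, V=0, U=0, Y=2, Z=0, W=1) weight 4/2835
  (X=0, V=0, U=0, Y=2, Z=1, W=0) weight 1/945
  (X=0, V=0, U=1, Y=0, Z=0, W=1) weight 2/945
  (X=0, V=0, U=1, Y=0, Z=1, W=0) weight 1/630
  … 100 more
Group by Z:
  weight(Z=0) = 1/9
  weight(Z=1) = 1/12
Total weight = 1/9 + 1/12 = 7/36
P(Z=0 | obs) = 1/9 / 7/36 = 4/7
P(Z=1 | obs) = 1/12 / 7/36 = 3/7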